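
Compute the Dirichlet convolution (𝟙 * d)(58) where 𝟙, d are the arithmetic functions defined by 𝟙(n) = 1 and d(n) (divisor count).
(𝟙 * d)(58) = 9

Divisors of 58: [1, 2, 29, 58]. For each d | 58:
  d = 1: 𝟙(1) · d(58/1) = 1 · 4 = 4
  d = 2: 𝟙(2) · d(58/2) = 1 · 2 = 2
  d = 29: 𝟙(29) · d(58/29) = 1 · 2 = 2
  d = 58: 𝟙(58) · d(58/58) = 1 · 1 = 1
Summing: (𝟙 * d)(58) = 4 + 2 + 2 + 1 = 9.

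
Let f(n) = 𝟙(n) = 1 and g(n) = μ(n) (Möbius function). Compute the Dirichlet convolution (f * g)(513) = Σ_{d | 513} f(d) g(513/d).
(𝟙 * μ)(513) = 0

Divisors of 513: [1, 3, 9, 19, 27, 57, 171, 513]. For each d | 513:
  d = 1: 𝟙(1) · μ(513/1) = 1 · 0 = 0
  d = 3: 𝟙(3) · μ(513/3) = 1 · 0 = 0
  d = 9: 𝟙(9) · μ(513/9) = 1 · 1 = 1
  d = 19: 𝟙(19) · μ(513/19) = 1 · 0 = 0
  d = 27: 𝟙(27) · μ(513/27) = 1 · -1 = -1
  d = 57: 𝟙(57) · μ(513/57) = 1 · 0 = 0
  d = 171: 𝟙(171) · μ(513/171) = 1 · -1 = -1
  d = 513: 𝟙(513) · μ(513/513) = 1 · 1 = 1
Summing: (𝟙 * μ)(513) = 0 + 0 + 1 + 0 + -1 + 0 + -1 + 1 = 0.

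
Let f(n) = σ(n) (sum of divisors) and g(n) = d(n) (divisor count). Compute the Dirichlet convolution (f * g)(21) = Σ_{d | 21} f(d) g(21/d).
(σ * d)(21) = 60

Divisors of 21: [1, 3, 7, 21]. For each d | 21:
  d = 1: σ(1) · d(21/1) = 1 · 4 = 4
  d = 3: σ(3) · d(21/3) = 4 · 2 = 8
  d = 7: σ(7) · d(21/7) = 8 · 2 = 16
  d = 21: σ(21) · d(21/21) = 32 · 1 = 32
Summing: (σ * d)(21) = 4 + 8 + 16 + 32 = 60.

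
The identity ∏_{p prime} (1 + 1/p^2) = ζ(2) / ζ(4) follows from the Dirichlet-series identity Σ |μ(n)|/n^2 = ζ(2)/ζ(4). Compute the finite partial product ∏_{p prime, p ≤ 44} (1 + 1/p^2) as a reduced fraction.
∏ = 783023736407200000000/517444490765057062977

The primes p ≤ 44 are [2, 3, 5, 7, 11, 13, 17, 19, 23, 29, 31, 37, 41, 43]. For each, (1 + 1/p^2) = (p^2 + 1)/p^2. Multiplying these fractions over p ∈ [2, 3, 5, 7, 11, 13, 17, 19, 23, 29, 31, 37, 41, 43] gives 783023736407200000000/517444490765057062977. (In the limit P → ∞ this tends to ζ(2)/ζ(4).)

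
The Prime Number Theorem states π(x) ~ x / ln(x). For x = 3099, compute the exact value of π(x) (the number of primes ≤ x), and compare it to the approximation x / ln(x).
π(3099) = 442;  x/ln(x) ≈ 385.50;  relative error ≈ 12.78%.

Directly count primes up to 3099: π(3099) = 442. The PNT approximation gives 3099/ln(3099) ≈ 3099/8.03883 ≈ 385.50. Relative error (π(x) − x/ln(x)) / π(x) ≈ 12.78%; the approximation is known to undercount slightly (Li(x) is a better estimate).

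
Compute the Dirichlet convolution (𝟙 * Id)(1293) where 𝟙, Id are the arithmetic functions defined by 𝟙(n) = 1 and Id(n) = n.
(𝟙 * Id)(1293) = 1728

Divisors of 1293: [1, 3, 431, 1293]. For each d | 1293:
  d = 1: 𝟙(1) · Id(1293/1) = 1 · 1293 = 1293
  d = 3: 𝟙(3) · Id(1293/3) = 1 · 431 = 431
  d = 431: 𝟙(431) · Id(1293/431) = 1 · 3 = 3
  d = 1293: 𝟙(1293) · Id(1293/1293) = 1 · 1 = 1
Summing: (𝟙 * Id)(1293) = 1293 + 431 + 3 + 1 = 1728.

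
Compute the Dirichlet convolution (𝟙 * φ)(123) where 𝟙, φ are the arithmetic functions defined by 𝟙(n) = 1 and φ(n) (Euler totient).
(𝟙 * φ)(123) = 123

Divisors of 123: [1, 3, 41, 123]. For each d | 123:
  d = 1: 𝟙(1) · φ(123/1) = 1 · 80 = 80
  d = 3: 𝟙(3) · φ(123/3) = 1 · 40 = 40
  d = 41: 𝟙(41) · φ(123/41) = 1 · 2 = 2
  d = 123: 𝟙(123) · φ(123/123) = 1 · 1 = 1
Summing: (𝟙 * φ)(123) = 80 + 40 + 2 + 1 = 123.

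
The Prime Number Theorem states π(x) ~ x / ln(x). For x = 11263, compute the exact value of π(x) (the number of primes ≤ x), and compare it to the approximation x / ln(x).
π(11263) = 1362;  x/ln(x) ≈ 1207.27;  relative error ≈ 11.36%.

Directly count primes up to 11263: π(11263) = 1362. The PNT approximation gives 11263/ln(11263) ≈ 11263/9.32928 ≈ 1207.27. Relative error (π(x) − x/ln(x)) / π(x) ≈ 11.36%; the approximation is known to undercount slightly (Li(x) is a better estimate).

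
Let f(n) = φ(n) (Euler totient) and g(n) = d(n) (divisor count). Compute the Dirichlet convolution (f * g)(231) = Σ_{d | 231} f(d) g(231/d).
(φ * d)(231) = 384

Divisors of 231: [1, 3, 7, 11, 21, 33, 77, 231]. For each d | 231:
  d = 1: φ(1) · d(231/1) = 1 · 8 = 8
  d = 3: φ(3) · d(231/3) = 2 · 4 = 8
  d = 7: φ(7) · d(231/7) = 6 · 4 = 24
  d = 11: φ(11) · d(231/11) = 10 · 4 = 40
  d = 21: φ(21) · d(231/21) = 12 · 2 = 24
  d = 33: φ(33) · d(231/33) = 20 · 2 = 40
  d = 77: φ(77) · d(231/77) = 60 · 2 = 120
  d = 231: φ(231) · d(231/231) = 120 · 1 = 120
Summing: (φ * d)(231) = 8 + 8 + 24 + 40 + 24 + 40 + 120 + 120 = 384.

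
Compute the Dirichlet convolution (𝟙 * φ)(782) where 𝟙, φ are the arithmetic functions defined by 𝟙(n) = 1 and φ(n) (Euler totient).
(𝟙 * φ)(782) = 782

Divisors of 782: [1, 2, 17, 23, 34, 46, 391, 782]. For each d | 782:
  d = 1: 𝟙(1) · φ(782/1) = 1 · 352 = 352
  d = 2: 𝟙(2) · φ(782/2) = 1 · 352 = 352
  d = 17: 𝟙(17) · φ(782/17) = 1 · 22 = 22
  d = 23: 𝟙(23) · φ(782/23) = 1 · 16 = 16
  d = 34: 𝟙(34) · φ(782/34) = 1 · 22 = 22
  d = 46: 𝟙(46) · φ(782/46) = 1 · 16 = 16
  d = 391: 𝟙(391) · φ(782/391) = 1 · 1 = 1
  d = 782: 𝟙(782) · φ(782/782) = 1 · 1 = 1
Summing: (𝟙 * φ)(782) = 352 + 352 + 22 + 16 + 22 + 16 + 1 + 1 = 782.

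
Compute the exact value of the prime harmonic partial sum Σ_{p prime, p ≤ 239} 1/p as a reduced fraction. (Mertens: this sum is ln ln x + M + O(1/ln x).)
Σ 1/p = 2098799936456271323771652759516428422371386490386771476792994918184499649543226735989117756998751/1062411448280052319722448549835623701226301211611796930357321893850294264731624591303255041960530

π(239) = 52, so the primes ≤ 239 are [2, 3, 5, 7, 11, 13, 17, 19, 23, 29, 31, 37, 41, 43, 47, 53, 59, 61, 67, 71, 73, 79, 83, 89, 97, 101, 103, 107, 109, 113, 127, 131, 137, 139, 149, 151, 157, 163, 167, 173, 179, 181, 191, 193, 197, 199, 211, 223, 227, 229, 233, 239]. Summing 1/p over these primes: 2098799936456271323771652759516428422371386490386771476792994918184499649543226735989117756998751/1062411448280052319722448549835623701226301211611796930357321893850294264731624591303255041960530 ≈ 1.9755. Mertens estimate ln ln(239) + 0.2615 ≈ 1.9620.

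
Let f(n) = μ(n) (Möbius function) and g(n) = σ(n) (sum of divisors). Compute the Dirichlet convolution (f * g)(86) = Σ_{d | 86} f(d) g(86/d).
(μ * σ)(86) = 86

Divisors of 86: [1, 2, 43, 86]. For each d | 86:
  d = 1: μ(1) · σ(86/1) = 1 · 132 = 132
  d = 2: μ(2) · σ(86/2) = -1 · 44 = -44
  d = 43: μ(43) · σ(86/43) = -1 · 3 = -3
  d = 86: μ(86) · σ(86/86) = 1 · 1 = 1
Summing: (μ * σ)(86) = 132 + -44 + -3 + 1 = 86.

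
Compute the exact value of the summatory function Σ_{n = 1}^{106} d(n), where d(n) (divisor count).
Σ_{n ≤ 106} d(n) = 514

Compute d(n) for each 1 ≤ n ≤ 106: d(1) = 1, d(2) = 2, d(3) = 2, d(4) = 3, d(5) = 2, d(6) = 4, d(7) = 2, d(8) = 4, d(9) = 3, d(10) = 4, d(11) = 2, d(12) = 6, d(13) = 2, d(14) = 4, d(15) = 4, d(16) = 5, d(17) = 2, d(18) = 6, d(19) = 2, d(20) = 6, d(21) = 4, d(22) = 4, d(23) = 2, d(24) = 8, d(25) = 3, d(26) = 4, d(27) = 4, d(28) = 6, d(29) = 2, d(30) = 8, d(31) = 2, d(32) = 6, d(33) = 4, d(34) = 4, d(35) = 4, d(36) = 9, d(37) = 2, d(38) = 4, d(39) = 4, d(40) = 8, d(41) = 2, d(42) = 8, d(43) = 2, d(44) = 6, d(45) = 6, d(46) = 4, d(47) = 2, d(48) = 10, d(49) = 3, d(50) = 6, d(51) = 4, d(52) = 6, d(53) = 2, d(54) = 8, d(55) = 4, d(56) = 8, d(57) = 4, d(58) = 4, d(59) = 2, d(60) = 12, d(61) = 2, d(62) = 4, d(63) = 6, d(64) = 7, d(65) = 4, d(66) = 8, d(67) = 2, d(68) = 6, d(69) = 4, d(70) = 8, d(71) = 2, d(72) = 12, d(73) = 2, d(74) = 4, d(75) = 6, d(76) = 6, d(77) = 4, d(78) = 8, d(79) = 2, d(80) = 10, d(81) = 5, d(82) = 4, d(83) = 2, d(84) = 12, d(85) = 4, d(86) = 4, d(87) = 4, d(88) = 8, d(89) = 2, d(90) = 12, d(91) = 4, d(92) = 6, d(93) = 4, d(94) = 4, d(95) = 4, d(96) = 12, d(97) = 2, d(98) = 6, d(99) = 6, d(100) = 9, d(101) = 2, d(102) = 8, d(103) = 2, d(104) = 8, d(105) = 8, d(106) = 4. Summing all 106 values: 514. (Dirichlet's divisor formula: Σ_{n ≤ x} d(n) = x ln(x) + (2γ − 1) x + O(√x). For x = 106, the asymptotic estimate is ≈ 510.69.)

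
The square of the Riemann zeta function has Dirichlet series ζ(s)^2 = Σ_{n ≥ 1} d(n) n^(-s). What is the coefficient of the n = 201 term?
d(201) = 4

ζ(s)^2 = (Σ 1/m^s)(Σ 1/k^s). The coefficient of 1/n^s in the product is the number of ordered pairs (m, k) with mk = n, which equals d(n). For n = 201, divisors are [1, 3, 67, 201], so d(201) = 4.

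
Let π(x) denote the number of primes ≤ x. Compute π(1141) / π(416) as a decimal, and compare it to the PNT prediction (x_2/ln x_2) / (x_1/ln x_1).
π(1141)/π(416) = 189/80 ≈ 2.3625;  PNT prediction ≈ 2.3497.

π(416) = 80 and π(1141) = 189, so π(1141)/π(416) ≈ 2.3625. The PNT-predicted ratio is (1141/ln(1141)) / (416/ln(416)) ≈ 2.3497. The two agree to within a few percent, as expected.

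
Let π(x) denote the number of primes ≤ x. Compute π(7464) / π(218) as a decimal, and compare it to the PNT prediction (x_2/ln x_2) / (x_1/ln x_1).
π(7464)/π(218) = 945/47 ≈ 20.1064;  PNT prediction ≈ 20.6728.

π(218) = 47 and π(7464) = 945, so π(7464)/π(218) ≈ 20.1064. The PNT-predicted ratio is (7464/ln(7464)) / (218/ln(218)) ≈ 20.6728. The two agree to within a few percent, as expected.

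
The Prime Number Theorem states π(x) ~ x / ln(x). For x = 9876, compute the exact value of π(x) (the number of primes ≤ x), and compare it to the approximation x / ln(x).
π(9876) = 1218;  x/ln(x) ≈ 1073.73;  relative error ≈ 11.85%.

Directly count primes up to 9876: π(9876) = 1218. The PNT approximation gives 9876/ln(9876) ≈ 9876/9.19786 ≈ 1073.73. Relative error (π(x) − x/ln(x)) / π(x) ≈ 11.85%; the approximation is known to undercount slightly (Li(x) is a better estimate).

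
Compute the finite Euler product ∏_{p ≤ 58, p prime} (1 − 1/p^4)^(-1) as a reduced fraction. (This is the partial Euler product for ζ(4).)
∏ = 750937919501355467062347671738968589096863062629/693820677147413996973765862820413440000000000000

The primes p ≤ 58 are [2, 3, 5, 7, 11, 13, 17, 19, 23, 29, 31, 37, 41, 43, 47, 53]. For each prime, (1 − 1/p^4)^(-1) = p^4 / (p^4 − 1). The product is (1 − 1/2^4)^(-1), (1 − 1/3^4)^(-1), (1 − 1/5^4)^(-1), (1 − 1/7^4)^(-1), (1 − 1/11^4)^(-1), (1 − 1/13^4)^(-1), (1 − 1/17^4)^(-1), (1 − 1/19^4)^(-1), (1 − 1/23^4)^(-1), (1 − 1/29^4)^(-1), (1 − 1/31^4)^(-1), (1 − 1/37^4)^(-1), (1 − 1/41^4)^(-1), (1 − 1/43^4)^(-1), (1 − 1/47^4)^(-1), (1 − 1/53^4)^(-1) = ∏ p^4 / (p^4 − 1) = 750937919501355467062347671738968589096863062629/693820677147413996973765862820413440000000000000.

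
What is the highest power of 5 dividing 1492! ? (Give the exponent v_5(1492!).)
v_5(1492!) = 370

Legendre's formula: v_p(n!) = Σ_{k ≥ 1} ⌊n / p^k⌋. For p = 5, n = 1492, the terms are:
  ⌊1492/5^1⌋ = ⌊1492/5⌋ = 298
  ⌊1492/5^2⌋ = ⌊1492/25⌋ = 59
  ⌊1492/5^3⌋ = ⌊1492/125⌋ = 11
  ⌊1492/5^4⌋ = ⌊1492/625⌋ = 2
(the next term ⌊1492/5^5⌋ = 0, terminating the sum). Summing: v_5(1492!) = 298 + 59 + 11 + 2 = 370.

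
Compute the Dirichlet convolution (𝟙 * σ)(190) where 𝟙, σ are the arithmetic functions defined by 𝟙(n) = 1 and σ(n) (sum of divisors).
(𝟙 * σ)(190) = 588

Divisors of 190: [1, 2, 5, 10, 19, 38, 95, 190]. For each d | 190:
  d = 1: 𝟙(1) · σ(190/1) = 1 · 360 = 360
  d = 2: 𝟙(2) · σ(190/2) = 1 · 120 = 120
  d = 5: 𝟙(5) · σ(190/5) = 1 · 60 = 60
  d = 10: 𝟙(10) · σ(190/10) = 1 · 20 = 20
  d = 19: 𝟙(19) · σ(190/19) = 1 · 18 = 18
  d = 38: 𝟙(38) · σ(190/38) = 1 · 6 = 6
  d = 95: 𝟙(95) · σ(190/95) = 1 · 3 = 3
  d = 190: 𝟙(190) · σ(190/190) = 1 · 1 = 1
Summing: (𝟙 * σ)(190) = 360 + 120 + 60 + 20 + 18 + 6 + 3 + 1 = 588.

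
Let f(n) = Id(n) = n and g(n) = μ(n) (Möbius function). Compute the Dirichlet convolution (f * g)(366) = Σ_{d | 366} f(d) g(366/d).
(Id * μ)(366) = 120

Divisors of 366: [1, 2, 3, 6, 61, 122, 183, 366]. For each d | 366:
  d = 1: Id(1) · μ(366/1) = 1 · -1 = -1
  d = 2: Id(2) · μ(366/2) = 2 · 1 = 2
  d = 3: Id(3) · μ(366/3) = 3 · 1 = 3
  d = 6: Id(6) · μ(366/6) = 6 · -1 = -6
  d = 61: Id(61) · μ(366/61) = 61 · 1 = 61
  d = 122: Id(122) · μ(366/122) = 122 · -1 = -122
  d = 183: Id(183) · μ(366/183) = 183 · -1 = -183
  d = 366: Id(366) · μ(366/366) = 366 · 1 = 366
Summing: (Id * μ)(366) = -1 + 2 + 3 + -6 + 61 + -122 + -183 + 366 = 120.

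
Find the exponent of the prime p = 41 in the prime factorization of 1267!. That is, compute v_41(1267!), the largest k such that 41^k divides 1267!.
v_41(1267!) = 30

Legendre's formula: v_p(n!) = Σ_{k ≥ 1} ⌊n / p^k⌋. For p = 41, n = 1267, the terms are:
  ⌊1267/41^1⌋ = ⌊1267/41⌋ = 30
(the next term ⌊1267/41^2⌋ = 0, terminating the sum). Summing: v_41(1267!) = 30 = 30.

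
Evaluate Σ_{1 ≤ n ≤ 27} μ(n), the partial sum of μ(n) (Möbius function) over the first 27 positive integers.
Σ_{n ≤ 27} μ(n) = -1

Compute μ(n) for each 1 ≤ n ≤ 27: μ(1) = 1, μ(2) = -1, μ(3) = -1, μ(4) = 0, μ(5) = -1, μ(6) = 1, μ(7) = -1, μ(8) = 0, μ(9) = 0, μ(10) = 1, μ(11) = -1, μ(12) = 0, μ(13) = -1, μ(14) = 1, μ(15) = 1, μ(16) = 0, μ(17) = -1, μ(18) = 0, μ(19) = -1, μ(20) = 0, μ(21) = 1, μ(22) = 1, μ(23) = -1, μ(24) = 0, μ(25) = 0, μ(26) = 1, μ(27) = 0. Summing all 27 values: -1. (Mertens function M(x) = Σ_{n ≤ x} μ(n); on average M(x) should be small (PNT ⟺ M(x) = o(x)).)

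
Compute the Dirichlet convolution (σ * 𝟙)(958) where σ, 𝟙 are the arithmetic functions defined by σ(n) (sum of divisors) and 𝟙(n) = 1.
(σ * 𝟙)(958) = 1924

Divisors of 958: [1, 2, 479, 958]. For each d | 958:
  d = 1: σ(1) · 𝟙(958/1) = 1 · 1 = 1
  d = 2: σ(2) · 𝟙(958/2) = 3 · 1 = 3
  d = 479: σ(479) · 𝟙(958/479) = 480 · 1 = 480
  d = 958: σ(958) · 𝟙(958/958) = 1440 · 1 = 1440
Summing: (σ * 𝟙)(958) = 1 + 3 + 480 + 1440 = 1924.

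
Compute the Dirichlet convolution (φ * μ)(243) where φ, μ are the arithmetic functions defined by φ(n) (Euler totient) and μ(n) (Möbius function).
(φ * μ)(243) = 108

Divisors of 243: [1, 3, 9, 27, 81, 243]. For each d | 243:
  d = 1: φ(1) · μ(243/1) = 1 · 0 = 0
  d = 3: φ(3) · μ(243/3) = 2 · 0 = 0
  d = 9: φ(9) · μ(243/9) = 6 · 0 = 0
  d = 27: φ(27) · μ(243/27) = 18 · 0 = 0
  d = 81: φ(81) · μ(243/81) = 54 · -1 = -54
  d = 243: φ(243) · μ(243/243) = 162 · 1 = 162
Summing: (φ * μ)(243) = 0 + 0 + 0 + 0 + -54 + 162 = 108.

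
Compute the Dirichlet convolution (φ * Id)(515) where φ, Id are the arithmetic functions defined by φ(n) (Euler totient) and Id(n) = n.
(φ * Id)(515) = 1845

Divisors of 515: [1, 5, 103, 515]. For each d | 515:
  d = 1: φ(1) · Id(515/1) = 1 · 515 = 515
  d = 5: φ(5) · Id(515/5) = 4 · 103 = 412
  d = 103: φ(103) · Id(515/103) = 102 · 5 = 510
  d = 515: φ(515) · Id(515/515) = 408 · 1 = 408
Summing: (φ * Id)(515) = 515 + 412 + 510 + 408 = 1845.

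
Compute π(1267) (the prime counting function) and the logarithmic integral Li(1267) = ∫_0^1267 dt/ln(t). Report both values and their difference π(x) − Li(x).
π(1267) = 205;  Li(1267) ≈ 215.59;  π(x) − Li(x) ≈ -10.59.

Direct count of primes ≤ 1267 gives π(1267) = 205. Numerical evaluation of the logarithmic integral gives Li(1267) ≈ 215.59. The difference π(x) − Li(x) ≈ -10.59 is typically negative for small/moderate x (Li(x) overestimates), though Littlewood's theorem shows this sign changes infinitely often.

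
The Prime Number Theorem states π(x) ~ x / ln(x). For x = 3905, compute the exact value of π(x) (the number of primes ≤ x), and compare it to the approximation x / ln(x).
π(3905) = 539;  x/ln(x) ≈ 472.19;  relative error ≈ 12.40%.

Directly count primes up to 3905: π(3905) = 539. The PNT approximation gives 3905/ln(3905) ≈ 3905/8.27001 ≈ 472.19. Relative error (π(x) − x/ln(x)) / π(x) ≈ 12.40%; the approximation is known to undercount slightly (Li(x) is a better estimate).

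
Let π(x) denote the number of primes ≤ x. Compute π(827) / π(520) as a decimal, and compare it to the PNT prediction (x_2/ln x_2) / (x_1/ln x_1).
π(827)/π(520) = 144/97 ≈ 1.4845;  PNT prediction ≈ 1.4805.

π(520) = 97 and π(827) = 144, so π(827)/π(520) ≈ 1.4845. The PNT-predicted ratio is (827/ln(827)) / (520/ln(520)) ≈ 1.4805. The two agree to within a few percent, as expected.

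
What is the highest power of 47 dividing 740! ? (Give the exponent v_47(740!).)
v_47(740!) = 15

Legendre's formula: v_p(n!) = Σ_{k ≥ 1} ⌊n / p^k⌋. For p = 47, n = 740, the terms are:
  ⌊740/47^1⌋ = ⌊740/47⌋ = 15
(the next term ⌊740/47^2⌋ = 0, terminating the sum). Summing: v_47(740!) = 15 = 15.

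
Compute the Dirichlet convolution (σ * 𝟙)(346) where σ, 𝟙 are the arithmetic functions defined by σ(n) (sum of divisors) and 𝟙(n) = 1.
(σ * 𝟙)(346) = 700

Divisors of 346: [1, 2, 173, 346]. For each d | 346:
  d = 1: σ(1) · 𝟙(346/1) = 1 · 1 = 1
  d = 2: σ(2) · 𝟙(346/2) = 3 · 1 = 3
  d = 173: σ(173) · 𝟙(346/173) = 174 · 1 = 174
  d = 346: σ(346) · 𝟙(346/346) = 522 · 1 = 522
Summing: (σ * 𝟙)(346) = 1 + 3 + 174 + 522 = 700.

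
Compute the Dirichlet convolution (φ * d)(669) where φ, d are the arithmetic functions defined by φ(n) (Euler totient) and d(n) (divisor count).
(φ * d)(669) = 896

Divisors of 669: [1, 3, 223, 669]. For each d | 669:
  d = 1: φ(1) · d(669/1) = 1 · 4 = 4
  d = 3: φ(3) · d(669/3) = 2 · 2 = 4
  d = 223: φ(223) · d(669/223) = 222 · 2 = 444
  d = 669: φ(669) · d(669/669) = 444 · 1 = 444
Summing: (φ * d)(669) = 4 + 4 + 444 + 444 = 896.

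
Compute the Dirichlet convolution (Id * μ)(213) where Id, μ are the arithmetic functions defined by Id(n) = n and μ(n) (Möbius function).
(Id * μ)(213) = 140

Divisors of 213: [1, 3, 71, 213]. For each d | 213:
  d = 1: Id(1) · μ(213/1) = 1 · 1 = 1
  d = 3: Id(3) · μ(213/3) = 3 · -1 = -3
  d = 71: Id(71) · μ(213/71) = 71 · -1 = -71
  d = 213: Id(213) · μ(213/213) = 213 · 1 = 213
Summing: (Id * μ)(213) = 1 + -3 + -71 + 213 = 140.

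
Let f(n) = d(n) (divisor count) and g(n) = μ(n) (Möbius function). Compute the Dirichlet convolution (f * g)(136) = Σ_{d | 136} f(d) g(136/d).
(d * μ)(136) = 1

Divisors of 136: [1, 2, 4, 8, 17, 34, 68, 136]. For each d | 136:
  d = 1: d(1) · μ(136/1) = 1 · 0 = 0
  d = 2: d(2) · μ(136/2) = 2 · 0 = 0
  d = 4: d(4) · μ(136/4) = 3 · 1 = 3
  d = 8: d(8) · μ(136/8) = 4 · -1 = -4
  d = 17: d(17) · μ(136/17) = 2 · 0 = 0
  d = 34: d(34) · μ(136/34) = 4 · 0 = 0
  d = 68: d(68) · μ(136/68) = 6 · -1 = -6
  d = 136: d(136) · μ(136/136) = 8 · 1 = 8
Summing: (d * μ)(136) = 0 + 0 + 3 + -4 + 0 + 0 + -6 + 8 = 1.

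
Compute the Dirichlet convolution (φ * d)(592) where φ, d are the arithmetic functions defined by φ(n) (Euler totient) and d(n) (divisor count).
(φ * d)(592) = 1178

Divisors of 592: [1, 2, 4, 8, 16, 37, 74, 148, 296, 592]. For each d | 592:
  d = 1: φ(1) · d(592/1) = 1 · 10 = 10
  d = 2: φ(2) · d(592/2) = 1 · 8 = 8
  d = 4: φ(4) · d(592/4) = 2 · 6 = 12
  d = 8: φ(8) · d(592/8) = 4 · 4 = 16
  d = 16: φ(16) · d(592/16) = 8 · 2 = 16
  d = 37: φ(37) · d(592/37) = 36 · 5 = 180
  d = 74: φ(74) · d(592/74) = 36 · 4 = 144
  d = 148: φ(148) · d(592/148) = 72 · 3 = 216
  d = 296: φ(296) · d(592/296) = 144 · 2 = 288
  d = 592: φ(592) · d(592/592) = 288 · 1 = 288
Summing: (φ * d)(592) = 10 + 8 + 12 + 16 + 16 + 180 + 144 + 216 + 288 + 288 = 1178.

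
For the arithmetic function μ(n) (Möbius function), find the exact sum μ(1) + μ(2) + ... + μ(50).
Σ_{n ≤ 50} μ(n) = -3

Compute μ(n) for each 1 ≤ n ≤ 50: μ(1) = 1, μ(2) = -1, μ(3) = -1, μ(4) = 0, μ(5) = -1, μ(6) = 1, μ(7) = -1, μ(8) = 0, μ(9) = 0, μ(10) = 1, μ(11) = -1, μ(12) = 0, μ(13) = -1, μ(14) = 1, μ(15) = 1, μ(16) = 0, μ(17) = -1, μ(18) = 0, μ(19) = -1, μ(20) = 0, μ(21) = 1, μ(22) = 1, μ(23) = -1, μ(24) = 0, μ(25) = 0, μ(26) = 1, μ(27) = 0, μ(28) = 0, μ(29) = -1, μ(30) = -1, μ(31) = -1, μ(32) = 0, μ(33) = 1, μ(34) = 1, μ(35) = 1, μ(36) = 0, μ(37) = -1, μ(38) = 1, μ(39) = 1, μ(40) = 0, μ(41) = -1, μ(42) = -1, μ(43) = -1, μ(44) = 0, μ(45) = 0, μ(46) = 1, μ(47) = -1, μ(48) = 0, μ(49) = 0, μ(50) = 0. Summing all 50 values: -3. (Mertens function M(x) = Σ_{n ≤ x} μ(n); on average M(x) should be small (PNT ⟺ M(x) = o(x)).)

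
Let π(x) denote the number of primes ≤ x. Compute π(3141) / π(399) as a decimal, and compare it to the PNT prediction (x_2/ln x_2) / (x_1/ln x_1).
π(3141)/π(399) = 446/78 ≈ 5.7179;  PNT prediction ≈ 5.8550.

π(399) = 78 and π(3141) = 446, so π(3141)/π(399) ≈ 5.7179. The PNT-predicted ratio is (3141/ln(3141)) / (399/ln(399)) ≈ 5.8550. The two agree to within a few percent, as expected.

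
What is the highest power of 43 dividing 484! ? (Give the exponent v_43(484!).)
v_43(484!) = 11

Legendre's formula: v_p(n!) = Σ_{k ≥ 1} ⌊n / p^k⌋. For p = 43, n = 484, the terms are:
  ⌊484/43^1⌋ = ⌊484/43⌋ = 11
(the next term ⌊484/43^2⌋ = 0, terminating the sum). Summing: v_43(484!) = 11 = 11.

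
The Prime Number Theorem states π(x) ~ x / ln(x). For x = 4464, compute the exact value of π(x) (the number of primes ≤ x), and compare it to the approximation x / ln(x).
π(4464) = 607;  x/ln(x) ≈ 531.19;  relative error ≈ 12.49%.

Directly count primes up to 4464: π(4464) = 607. The PNT approximation gives 4464/ln(4464) ≈ 4464/8.40380 ≈ 531.19. Relative error (π(x) − x/ln(x)) / π(x) ≈ 12.49%; the approximation is known to undercount slightly (Li(x) is a better estimate).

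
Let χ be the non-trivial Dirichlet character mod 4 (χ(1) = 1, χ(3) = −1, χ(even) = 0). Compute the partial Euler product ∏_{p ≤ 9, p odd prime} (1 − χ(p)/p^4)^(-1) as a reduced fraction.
∏ = 40516875/40968512

The odd primes p ≤ 9 are [3, 5, 7]. For each, χ(p) = 1 if p ≡ 1 mod 4, χ(p) = −1 if p ≡ 3 mod 4. Taking (1 − χ(p)/p^4)^(-1) = p^4/(p^4 − χ(p)): (1 − (-1)/3^4)^(-1) · (1 − (1)/5^4)^(-1) · (1 − (-1)/7^4)^(-1) = 40516875/40968512.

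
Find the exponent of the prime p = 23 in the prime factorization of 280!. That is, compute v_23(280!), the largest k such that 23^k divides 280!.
v_23(280!) = 12

Legendre's formula: v_p(n!) = Σ_{k ≥ 1} ⌊n / p^k⌋. For p = 23, n = 280, the terms are:
  ⌊280/23^1⌋ = ⌊280/23⌋ = 12
(the next term ⌊280/23^2⌋ = 0, terminating the sum). Summing: v_23(280!) = 12 = 12.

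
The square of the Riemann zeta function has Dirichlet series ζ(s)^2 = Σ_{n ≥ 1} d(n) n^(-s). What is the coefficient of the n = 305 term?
d(305) = 4

ζ(s)^2 = (Σ 1/m^s)(Σ 1/k^s). The coefficient of 1/n^s in the product is the number of ordered pairs (m, k) with mk = n, which equals d(n). For n = 305, divisors are [1, 5, 61, 305], so d(305) = 4.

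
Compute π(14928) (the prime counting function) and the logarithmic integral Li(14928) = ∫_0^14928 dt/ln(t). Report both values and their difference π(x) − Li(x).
π(14928) = 1747;  Li(14928) ≈ 1769.14;  π(x) − Li(x) ≈ -22.14.

Direct count of primes ≤ 14928 gives π(14928) = 1747. Numerical evaluation of the logarithmic integral gives Li(14928) ≈ 1769.14. The difference π(x) − Li(x) ≈ -22.14 is typically negative for small/moderate x (Li(x) overestimates), though Littlewood's theorem shows this sign changes infinitely often.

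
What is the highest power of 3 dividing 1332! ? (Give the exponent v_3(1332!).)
v_3(1332!) = 663

Legendre's formula: v_p(n!) = Σ_{k ≥ 1} ⌊n / p^k⌋. For p = 3, n = 1332, the terms are:
  ⌊1332/3^1⌋ = ⌊1332/3⌋ = 444
  ⌊1332/3^2⌋ = ⌊1332/9⌋ = 148
  ⌊1332/3^3⌋ = ⌊1332/27⌋ = 49
  ⌊1332/3^4⌋ = ⌊1332/81⌋ = 16
  ⌊1332/3^5⌋ = ⌊1332/243⌋ = 5
  ⌊1332/3^6⌋ = ⌊1332/729⌋ = 1
(the next term ⌊1332/3^7⌋ = 0, terminating the sum). Summing: v_3(1332!) = 444 + 148 + 49 + 16 + 5 + 1 = 663.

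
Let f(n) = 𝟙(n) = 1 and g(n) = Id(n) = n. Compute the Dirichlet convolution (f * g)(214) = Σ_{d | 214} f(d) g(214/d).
(𝟙 * Id)(214) = 324

Divisors of 214: [1, 2, 107, 214]. For each d | 214:
  d = 1: 𝟙(1) · Id(214/1) = 1 · 214 = 214
  d = 2: 𝟙(2) · Id(214/2) = 1 · 107 = 107
  d = 107: 𝟙(107) · Id(214/107) = 1 · 2 = 2
  d = 214: 𝟙(214) · Id(214/214) = 1 · 1 = 1
Summing: (𝟙 * Id)(214) = 214 + 107 + 2 + 1 = 324.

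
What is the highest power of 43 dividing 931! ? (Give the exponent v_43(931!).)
v_43(931!) = 21

Legendre's formula: v_p(n!) = Σ_{k ≥ 1} ⌊n / p^k⌋. For p = 43, n = 931, the terms are:
  ⌊931/43^1⌋ = ⌊931/43⌋ = 21
(the next term ⌊931/43^2⌋ = 0, terminating the sum). Summing: v_43(931!) = 21 = 21.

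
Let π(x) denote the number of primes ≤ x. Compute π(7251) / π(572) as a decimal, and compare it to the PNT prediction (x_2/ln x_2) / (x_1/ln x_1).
π(7251)/π(572) = 927/105 ≈ 8.8286;  PNT prediction ≈ 9.0546.

π(572) = 105 and π(7251) = 927, so π(7251)/π(572) ≈ 8.8286. The PNT-predicted ratio is (7251/ln(7251)) / (572/ln(572)) ≈ 9.0546. The two agree to within a few percent, as expected.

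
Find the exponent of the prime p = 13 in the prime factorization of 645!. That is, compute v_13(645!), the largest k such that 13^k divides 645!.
v_13(645!) = 52

Legendre's formula: v_p(n!) = Σ_{k ≥ 1} ⌊n / p^k⌋. For p = 13, n = 645, the terms are:
  ⌊645/13^1⌋ = ⌊645/13⌋ = 49
  ⌊645/13^2⌋ = ⌊645/169⌋ = 3
(the next term ⌊645/13^3⌋ = 0, terminating the sum). Summing: v_13(645!) = 49 + 3 = 52.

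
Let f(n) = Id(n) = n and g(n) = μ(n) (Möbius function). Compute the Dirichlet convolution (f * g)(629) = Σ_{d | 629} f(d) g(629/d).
(Id * μ)(629) = 576

Divisors of 629: [1, 17, 37, 629]. For each d | 629:
  d = 1: Id(1) · μ(629/1) = 1 · 1 = 1
  d = 17: Id(17) · μ(629/17) = 17 · -1 = -17
  d = 37: Id(37) · μ(629/37) = 37 · -1 = -37
  d = 629: Id(629) · μ(629/629) = 629 · 1 = 629
Summing: (Id * μ)(629) = 1 + -17 + -37 + 629 = 576.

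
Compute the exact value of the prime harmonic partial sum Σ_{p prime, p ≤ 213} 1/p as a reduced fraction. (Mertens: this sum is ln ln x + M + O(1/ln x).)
Σ 1/p = 3215488142498485484492183158345029261034221047849345857469577412562094716564064084247/1645783550795210387735581011435590727981167322669649249414629852197255934130751870910

π(213) = 47, so the primes ≤ 213 are [2, 3, 5, 7, 11, 13, 17, 19, 23, 29, 31, 37, 41, 43, 47, 53, 59, 61, 67, 71, 73, 79, 83, 89, 97, 101, 103, 107, 109, 113, 127, 131, 137, 139, 149, 151, 157, 163, 167, 173, 179, 181, 191, 193, 197, 199, 211]. Summing 1/p over these primes: 3215488142498485484492183158345029261034221047849345857469577412562094716564064084247/1645783550795210387735581011435590727981167322669649249414629852197255934130751870910 ≈ 1.9538. Mertens estimate ln ln(213) + 0.2615 ≈ 1.9407.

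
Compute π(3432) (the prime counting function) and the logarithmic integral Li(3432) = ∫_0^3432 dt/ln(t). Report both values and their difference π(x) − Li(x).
π(3432) = 480;  Li(3432) ≈ 496.26;  π(x) − Li(x) ≈ -16.26.

Direct count of primes ≤ 3432 gives π(3432) = 480. Numerical evaluation of the logarithmic integral gives Li(3432) ≈ 496.26. The difference π(x) − Li(x) ≈ -16.26 is typically negative for small/moderate x (Li(x) overestimates), though Littlewood's theorem shows this sign changes infinitely often.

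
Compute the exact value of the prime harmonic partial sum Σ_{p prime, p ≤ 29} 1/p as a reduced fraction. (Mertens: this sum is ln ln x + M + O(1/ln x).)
Σ 1/p = 9920878441/6469693230

π(29) = 10, so the primes ≤ 29 are [2, 3, 5, 7, 11, 13, 17, 19, 23, 29]. Summing 1/p over these primes: 9920878441/6469693230 ≈ 1.5334. Mertens estimate ln ln(29) + 0.2615 ≈ 1.4756.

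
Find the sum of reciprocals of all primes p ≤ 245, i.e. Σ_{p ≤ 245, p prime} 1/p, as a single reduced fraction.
Σ 1/p = 506873196134241441348690763593294873492730445394823722837469097176314709804649267964680634478659521/256041159035492609053110100510385311995538591998443060216114576417920917800321526504084465112487730

π(245) = 53, so the primes ≤ 245 are [2, 3, 5, 7, 11, 13, 17, 19, 23, 29, 31, 37, 41, 43, 47, 53, 59, 61, 67, 71, 73, 79, 83, 89, 97, 101, 103, 107, 109, 113, 127, 131, 137, 139, 149, 151, 157, 163, 167, 173, 179, 181, 191, 193, 197, 199, 211, 223, 227, 229, 233, 239, 241]. Summing 1/p over these primes: 506873196134241441348690763593294873492730445394823722837469097176314709804649267964680634478659521/256041159035492609053110100510385311995538591998443060216114576417920917800321526504084465112487730 ≈ 1.9797. Mertens estimate ln ln(245) + 0.2615 ≈ 1.9665.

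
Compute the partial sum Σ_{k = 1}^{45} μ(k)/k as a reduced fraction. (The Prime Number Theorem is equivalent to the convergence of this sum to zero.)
Σ μ(k)/k = -137190436674212/6541380665835015

Values of μ(k) for 1 ≤ k ≤ 45: μ(1) = 1, μ(2) = -1, μ(3) = -1, μ(5) = -1, μ(6) = 1, μ(7) = -1, μ(10) = 1, μ(11) = -1, μ(13) = -1, μ(14) = 1, μ(15) = 1, μ(17) = -1, μ(19) = -1, μ(21) = 1, μ(22) = 1, μ(23) = -1, μ(26) = 1, μ(29) = -1, μ(30) = -1, μ(31) = -1, μ(33) = 1, μ(34) = 1, μ(35) = 1, μ(37) = -1, μ(38) = 1, μ(39) = 1, μ(41) = -1, μ(42) = -1, μ(43) = -1, with μ = 0 on non-squarefree integers. Summing μ(k)/k for k where μ(k) ≠ 0 gives -137190436674212/6541380665835015 ≈ -0.0210. (PNT ⟺ this sum → 0 as n → ∞.)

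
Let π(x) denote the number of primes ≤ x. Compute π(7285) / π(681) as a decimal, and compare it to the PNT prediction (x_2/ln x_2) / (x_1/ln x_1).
π(7285)/π(681) = 929/123 ≈ 7.5528;  PNT prediction ≈ 7.8468.

π(681) = 123 and π(7285) = 929, so π(7285)/π(681) ≈ 7.5528. The PNT-predicted ratio is (7285/ln(7285)) / (681/ln(681)) ≈ 7.8468. The two agree to within a few percent, as expected.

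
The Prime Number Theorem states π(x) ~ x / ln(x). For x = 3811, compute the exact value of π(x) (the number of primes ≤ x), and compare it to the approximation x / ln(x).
π(3811) = 529;  x/ln(x) ≈ 462.18;  relative error ≈ 12.63%.

Directly count primes up to 3811: π(3811) = 529. The PNT approximation gives 3811/ln(3811) ≈ 3811/8.24565 ≈ 462.18. Relative error (π(x) − x/ln(x)) / π(x) ≈ 12.63%; the approximation is known to undercount slightly (Li(x) is a better estimate).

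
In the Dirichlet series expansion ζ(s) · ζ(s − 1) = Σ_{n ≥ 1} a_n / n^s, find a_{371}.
σ(371) = 432

In the product (Σ m^0/m^s)(Σ k / k^s) = Σ (Σ_{d | n} d) / n^s, the coefficient of 1/n^s is σ(n) = Σ_{d | n} d. For n = 371, divisors are [1, 7, 53, 371]; summing: σ(371) = 432.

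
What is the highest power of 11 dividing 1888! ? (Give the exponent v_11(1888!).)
v_11(1888!) = 187

Legendre's formula: v_p(n!) = Σ_{k ≥ 1} ⌊n / p^k⌋. For p = 11, n = 1888, the terms are:
  ⌊1888/11^1⌋ = ⌊1888/11⌋ = 171
  ⌊1888/11^2⌋ = ⌊1888/121⌋ = 15
  ⌊1888/11^3⌋ = ⌊1888/1331⌋ = 1
(the next term ⌊1888/11^4⌋ = 0, terminating the sum). Summing: v_11(1888!) = 171 + 15 + 1 = 187.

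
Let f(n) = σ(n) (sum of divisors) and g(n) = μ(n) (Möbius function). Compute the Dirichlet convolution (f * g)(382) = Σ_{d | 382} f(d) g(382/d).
(σ * μ)(382) = 382

Divisors of 382: [1, 2, 191, 382]. For each d | 382:
  d = 1: σ(1) · μ(382/1) = 1 · 1 = 1
  d = 2: σ(2) · μ(382/2) = 3 · -1 = -3
  d = 191: σ(191) · μ(382/191) = 192 · -1 = -192
  d = 382: σ(382) · μ(382/382) = 576 · 1 = 576
Summing: (σ * μ)(382) = 1 + -3 + -192 + 576 = 382.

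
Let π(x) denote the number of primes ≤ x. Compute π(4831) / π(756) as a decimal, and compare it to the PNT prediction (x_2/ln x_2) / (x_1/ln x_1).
π(4831)/π(756) = 650/133 ≈ 4.8872;  PNT prediction ≈ 4.9930.

π(756) = 133 and π(4831) = 650, so π(4831)/π(756) ≈ 4.8872. The PNT-predicted ratio is (4831/ln(4831)) / (756/ln(756)) ≈ 4.9930. The two agree to within a few percent, as expected.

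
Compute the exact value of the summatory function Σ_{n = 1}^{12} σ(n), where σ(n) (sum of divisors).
Σ_{n ≤ 12} σ(n) = 127

Compute σ(n) for each 1 ≤ n ≤ 12: σ(1) = 1, σ(2) = 3, σ(3) = 4, σ(4) = 7, σ(5) = 6, σ(6) = 12, σ(7) = 8, σ(8) = 15, σ(9) = 13, σ(10) = 18, σ(11) = 12, σ(12) = 28. Summing all 12 values: 127. (Average order: Σ_{n ≤ x} σ(n) ~ (π²/12) x². For x = 12, (π²/12)·12² ≈ 118.44.)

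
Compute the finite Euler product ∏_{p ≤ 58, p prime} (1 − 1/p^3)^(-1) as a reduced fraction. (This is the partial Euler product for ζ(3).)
∏ = 16238292364256237331040396846411171054751/13509219810297755163480275884866445246464

The primes p ≤ 58 are [2, 3, 5, 7, 11, 13, 17, 19, 23, 29, 31, 37, 41, 43, 47, 53]. For each prime, (1 − 1/p^3)^(-1) = p^3 / (p^3 − 1). The product is (1 − 1/2^3)^(-1), (1 − 1/3^3)^(-1), (1 − 1/5^3)^(-1), (1 − 1/7^3)^(-1), (1 − 1/11^3)^(-1), (1 − 1/13^3)^(-1), (1 − 1/17^3)^(-1), (1 − 1/19^3)^(-1), (1 − 1/23^3)^(-1), (1 − 1/29^3)^(-1), (1 − 1/31^3)^(-1), (1 − 1/37^3)^(-1), (1 − 1/41^3)^(-1), (1 − 1/43^3)^(-1), (1 − 1/47^3)^(-1), (1 − 1/53^3)^(-1) = ∏ p^3 / (p^3 − 1) = 16238292364256237331040396846411171054751/13509219810297755163480275884866445246464.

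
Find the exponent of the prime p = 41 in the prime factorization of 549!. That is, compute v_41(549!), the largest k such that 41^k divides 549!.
v_41(549!) = 13

Legendre's formula: v_p(n!) = Σ_{k ≥ 1} ⌊n / p^k⌋. For p = 41, n = 549, the terms are:
  ⌊549/41^1⌋ = ⌊549/41⌋ = 13
(the next term ⌊549/41^2⌋ = 0, terminating the sum). Summing: v_41(549!) = 13 = 13.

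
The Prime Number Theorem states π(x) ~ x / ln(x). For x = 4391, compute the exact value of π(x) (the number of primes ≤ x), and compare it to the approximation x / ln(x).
π(4391) = 598;  x/ln(x) ≈ 523.53;  relative error ≈ 12.45%.

Directly count primes up to 4391: π(4391) = 598. The PNT approximation gives 4391/ln(4391) ≈ 4391/8.38731 ≈ 523.53. Relative error (π(x) − x/ln(x)) / π(x) ≈ 12.45%; the approximation is known to undercount slightly (Li(x) is a better estimate).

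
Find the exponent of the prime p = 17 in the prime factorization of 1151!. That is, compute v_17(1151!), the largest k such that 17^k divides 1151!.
v_17(1151!) = 70

Legendre's formula: v_p(n!) = Σ_{k ≥ 1} ⌊n / p^k⌋. For p = 17, n = 1151, the terms are:
  ⌊1151/17^1⌋ = ⌊1151/17⌋ = 67
  ⌊1151/17^2⌋ = ⌊1151/289⌋ = 3
(the next term ⌊1151/17^3⌋ = 0, terminating the sum). Summing: v_17(1151!) = 67 + 3 = 70.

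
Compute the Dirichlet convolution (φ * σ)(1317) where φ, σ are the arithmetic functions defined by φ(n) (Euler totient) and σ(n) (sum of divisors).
(φ * σ)(1317) = 5268

Divisors of 1317: [1, 3, 439, 1317]. For each d | 1317:
  d = 1: φ(1) · σ(1317/1) = 1 · 1760 = 1760
  d = 3: φ(3) · σ(1317/3) = 2 · 440 = 880
  d = 439: φ(439) · σ(1317/439) = 438 · 4 = 1752
  d = 1317: φ(1317) · σ(1317/1317) = 876 · 1 = 876
Summing: (φ * σ)(1317) = 1760 + 880 + 1752 + 876 = 5268.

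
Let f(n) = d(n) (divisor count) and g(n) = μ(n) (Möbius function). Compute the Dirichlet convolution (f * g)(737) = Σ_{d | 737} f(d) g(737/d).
(d * μ)(737) = 1

Divisors of 737: [1, 11, 67, 737]. For each d | 737:
  d = 1: d(1) · μ(737/1) = 1 · 1 = 1
  d = 11: d(11) · μ(737/11) = 2 · -1 = -2
  d = 67: d(67) · μ(737/67) = 2 · -1 = -2
  d = 737: d(737) · μ(737/737) = 4 · 1 = 4
Summing: (d * μ)(737) = 1 + -2 + -2 + 4 = 1.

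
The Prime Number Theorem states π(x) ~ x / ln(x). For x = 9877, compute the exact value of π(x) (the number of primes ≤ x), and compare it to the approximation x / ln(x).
π(9877) = 1218;  x/ln(x) ≈ 1073.82;  relative error ≈ 11.84%.

Directly count primes up to 9877: π(9877) = 1218. The PNT approximation gives 9877/ln(9877) ≈ 9877/9.19796 ≈ 1073.82. Relative error (π(x) − x/ln(x)) / π(x) ≈ 11.84%; the approximation is known to undercount slightly (Li(x) is a better estimate).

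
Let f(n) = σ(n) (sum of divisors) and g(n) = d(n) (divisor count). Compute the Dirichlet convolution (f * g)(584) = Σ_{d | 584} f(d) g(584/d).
(σ * d)(584) = 3192

Divisors of 584: [1, 2, 4, 8, 73, 146, 292, 584]. For each d | 584:
  d = 1: σ(1) · d(584/1) = 1 · 8 = 8
  d = 2: σ(2) · d(584/2) = 3 · 6 = 18
  d = 4: σ(4) · d(584/4) = 7 · 4 = 28
  d = 8: σ(8) · d(584/8) = 15 · 2 = 30
  d = 73: σ(73) · d(584/73) = 74 · 4 = 296
  d = 146: σ(146) · d(584/146) = 222 · 3 = 666
  d = 292: σ(292) · d(584/292) = 518 · 2 = 1036
  d = 584: σ(584) · d(584/584) = 1110 · 1 = 1110
Summing: (σ * d)(584) = 8 + 18 + 28 + 30 + 296 + 666 + 1036 + 1110 = 3192.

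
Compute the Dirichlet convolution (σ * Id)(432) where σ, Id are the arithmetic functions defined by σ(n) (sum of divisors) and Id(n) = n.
(σ * Id)(432) = 18318

Divisors of 432: [1, 2, 3, 4, 6, 8, 9, 12, 16, 18, 24, 27, 36, 48, 54, 72, 108, 144, 216, 432]. For each d | 432:
  d = 1: σ(1) · Id(432/1) = 1 · 432 = 432
  d = 2: σ(2) · Id(432/2) = 3 · 216 = 648
  d = 3: σ(3) · Id(432/3) = 4 · 144 = 576
  d = 4: σ(4) · Id(432/4) = 7 · 108 = 756
  d = 6: σ(6) · Id(432/6) = 12 · 72 = 864
  d = 8: σ(8) · Id(432/8) = 15 · 54 = 810
  d = 9: σ(9) · Id(432/9) = 13 · 48 = 624
  d = 12: σ(12) · Id(432/12) = 28 · 36 = 1008
  d = 16: σ(16) · Id(432/16) = 31 · 27 = 837
  d = 18: σ(18) · Id(432/18) = 39 · 24 = 936
  d = 24: σ(24) · Id(432/24) = 60 · 18 = 1080
  d = 27: σ(27) · Id(432/27) = 40 · 16 = 640
  d = 36: σ(36) · Id(432/36) = 91 · 12 = 1092
  d = 48: σ(48) · Id(432/48) = 124 · 9 = 1116
  d = 54: σ(54) · Id(432/54) = 120 · 8 = 960
  d = 72: σ(72) · Id(432/72) = 195 · 6 = 1170
  d = 108: σ(108) · Id(432/108) = 280 · 4 = 1120
  d = 144: σ(144) · Id(432/144) = 403 · 3 = 1209
  d = 216: σ(216) · Id(432/216) = 600 · 2 = 1200
  d = 432: σ(432) · Id(432/432) = 1240 · 1 = 1240
Summing: (σ * Id)(432) = 432 + 648 + 576 + 756 + 864 + 810 + 624 + 1008 + 837 + 936 + 1080 + 640 + 1092 + 1116 + 960 + 1170 + 1120 + 1209 + 1200 + 1240 = 18318.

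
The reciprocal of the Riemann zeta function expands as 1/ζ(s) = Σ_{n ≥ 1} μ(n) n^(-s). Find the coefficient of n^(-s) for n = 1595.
μ(1595) = -1

Factor n = 1595 = 5 · 11 · 29. μ(n) = 0 if any exponent ≥ 2 (not squarefree); otherwise μ(n) = (−1)^{ω(n)} where ω(n) is the number of distinct prime factors. Applying: μ(1595) = -1.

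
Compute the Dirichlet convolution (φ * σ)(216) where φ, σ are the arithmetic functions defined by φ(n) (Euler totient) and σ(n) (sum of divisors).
(φ * σ)(216) = 3456

Divisors of 216: [1, 2, 3, 4, 6, 8, 9, 12, 18, 24, 27, 36, 54, 72, 108, 216]. For each d | 216:
  d = 1: φ(1) · σ(216/1) = 1 · 600 = 600
  d = 2: φ(2) · σ(216/2) = 1 · 280 = 280
  d = 3: φ(3) · σ(216/3) = 2 · 195 = 390
  d = 4: φ(4) · σ(216/4) = 2 · 120 = 240
  d = 6: φ(6) · σ(216/6) = 2 · 91 = 182
  d = 8: φ(8) · σ(216/8) = 4 · 40 = 160
  d = 9: φ(9) · σ(216/9) = 6 · 60 = 360
  d = 12: φ(12) · σ(216/12) = 4 · 39 = 156
  d = 18: φ(18) · σ(216/18) = 6 · 28 = 168
  d = 24: φ(24) · σ(216/24) = 8 · 13 = 104
  d = 27: φ(27) · σ(216/27) = 18 · 15 = 270
  d = 36: φ(36) · σ(216/36) = 12 · 12 = 144
  d = 54: φ(54) · σ(216/54) = 18 · 7 = 126
  d = 72: φ(72) · σ(216/72) = 24 · 4 = 96
  d = 108: φ(108) · σ(216/108) = 36 · 3 = 108
  d = 216: φ(216) · σ(216/216) = 72 · 1 = 72
Summing: (φ * σ)(216) = 600 + 280 + 390 + 240 + 182 + 160 + 360 + 156 + 168 + 104 + 270 + 144 + 126 + 96 + 108 + 72 = 3456.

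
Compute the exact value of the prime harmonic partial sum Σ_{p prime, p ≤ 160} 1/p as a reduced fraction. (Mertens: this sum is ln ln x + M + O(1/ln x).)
Σ 1/p = 67195167335560670940823020383181530154843058347995389615845419/35375166993717494840635767087951744212057570647889977422429870

π(160) = 37, so the primes ≤ 160 are [2, 3, 5, 7, 11, 13, 17, 19, 23, 29, 31, 37, 41, 43, 47, 53, 59, 61, 67, 71, 73, 79, 83, 89, 97, 101, 103, 107, 109, 113, 127, 131, 137, 139, 149, 151, 157]. Summing 1/p over these primes: 67195167335560670940823020383181530154843058347995389615845419/35375166993717494840635767087951744212057570647889977422429870 ≈ 1.8995. Mertens estimate ln ln(160) + 0.2615 ≈ 1.8859.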